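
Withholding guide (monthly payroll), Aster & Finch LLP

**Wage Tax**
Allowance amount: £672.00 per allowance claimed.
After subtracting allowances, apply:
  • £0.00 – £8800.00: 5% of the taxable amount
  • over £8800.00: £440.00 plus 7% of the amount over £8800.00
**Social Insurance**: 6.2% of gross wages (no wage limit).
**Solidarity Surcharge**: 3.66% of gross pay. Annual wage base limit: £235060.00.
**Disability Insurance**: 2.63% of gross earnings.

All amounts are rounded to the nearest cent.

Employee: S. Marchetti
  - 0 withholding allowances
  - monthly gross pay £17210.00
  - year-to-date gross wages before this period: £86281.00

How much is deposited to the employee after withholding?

£14031.77

Wage Tax: taxable = £17210.00
  £440.00 + 7% × (£17210.00 − £8800.00) = £440.00 + 7% × £8410.00 = £1028.70
Social Insurance: 6.2% × £17210.00 = £1067.02
Solidarity Surcharge: 3.66% × £17210.00 = £629.89
Disability Insurance: 2.63% × £17210.00 = £452.62
Total withheld: £1028.70 + £1067.02 + £629.89 + £452.62 = £3178.23
Net pay: £17210.00 − £3178.23 = £14031.77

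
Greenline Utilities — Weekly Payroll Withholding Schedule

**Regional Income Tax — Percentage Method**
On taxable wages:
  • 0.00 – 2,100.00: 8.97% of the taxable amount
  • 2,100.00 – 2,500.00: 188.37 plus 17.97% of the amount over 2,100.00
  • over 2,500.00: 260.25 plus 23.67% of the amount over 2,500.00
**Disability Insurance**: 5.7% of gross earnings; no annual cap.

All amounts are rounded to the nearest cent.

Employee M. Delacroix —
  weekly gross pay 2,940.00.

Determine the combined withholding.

531.98

Regional Income Tax: taxable = 2,940.00
  260.25 + 23.67% × (2,940.00 − 2,500.00) = 260.25 + 23.67% × 440.00 = 364.40
Disability Insurance: 5.7% × 2,940.00 = 167.58
Total: 364.40 + 167.58 = 531.98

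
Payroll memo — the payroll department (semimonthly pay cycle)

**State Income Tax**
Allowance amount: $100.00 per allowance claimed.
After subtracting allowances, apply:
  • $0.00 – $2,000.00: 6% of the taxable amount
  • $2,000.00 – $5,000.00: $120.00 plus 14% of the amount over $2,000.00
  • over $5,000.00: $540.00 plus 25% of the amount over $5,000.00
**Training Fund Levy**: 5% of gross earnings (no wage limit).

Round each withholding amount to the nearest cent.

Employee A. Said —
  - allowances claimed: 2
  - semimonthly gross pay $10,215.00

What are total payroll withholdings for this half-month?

State Income Tax: taxable = $10,215.00 − 2×$100.00 = $10,015.00
  $540.00 + 25% × ($10,015.00 − $5,000.00) = $540.00 + 25% × $5,015.00 = $1,793.75
Training Fund Levy: 5% × $10,215.00 = $510.75
Total: $1,793.75 + $510.75 = $2,304.50

$2,304.50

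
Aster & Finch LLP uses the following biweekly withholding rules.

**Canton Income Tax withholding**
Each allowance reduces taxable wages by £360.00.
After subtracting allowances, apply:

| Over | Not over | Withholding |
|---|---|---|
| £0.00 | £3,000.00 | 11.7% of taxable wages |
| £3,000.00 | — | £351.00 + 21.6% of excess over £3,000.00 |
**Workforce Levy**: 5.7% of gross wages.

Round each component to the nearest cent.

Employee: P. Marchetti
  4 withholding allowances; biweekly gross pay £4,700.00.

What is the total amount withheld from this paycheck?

£675.06

Canton Income Tax: taxable = £4,700.00 − 4×£360.00 = £3,260.00
  £351.00 + 21.6% × (£3,260.00 − £3,000.00) = £351.00 + 21.6% × £260.00 = £407.16
Workforce Levy: 5.7% × £4,700.00 = £267.90
Total: £407.16 + £267.90 = £675.06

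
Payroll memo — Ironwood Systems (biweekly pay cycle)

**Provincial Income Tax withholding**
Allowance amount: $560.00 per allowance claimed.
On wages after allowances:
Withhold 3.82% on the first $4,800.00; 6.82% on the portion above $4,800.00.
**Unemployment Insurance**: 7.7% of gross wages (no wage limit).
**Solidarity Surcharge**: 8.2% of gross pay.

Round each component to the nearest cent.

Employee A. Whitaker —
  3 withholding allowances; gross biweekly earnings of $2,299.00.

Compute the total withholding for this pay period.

$389.19

Provincial Income Tax: taxable = $2,299.00 − 3×$560.00 = $619.00
  3.82% × $619.00 = $23.65
Unemployment Insurance: 7.7% × $2,299.00 = $177.02
Solidarity Surcharge: 8.2% × $2,299.00 = $188.52
Total: $23.65 + $177.02 + $188.52 = $389.19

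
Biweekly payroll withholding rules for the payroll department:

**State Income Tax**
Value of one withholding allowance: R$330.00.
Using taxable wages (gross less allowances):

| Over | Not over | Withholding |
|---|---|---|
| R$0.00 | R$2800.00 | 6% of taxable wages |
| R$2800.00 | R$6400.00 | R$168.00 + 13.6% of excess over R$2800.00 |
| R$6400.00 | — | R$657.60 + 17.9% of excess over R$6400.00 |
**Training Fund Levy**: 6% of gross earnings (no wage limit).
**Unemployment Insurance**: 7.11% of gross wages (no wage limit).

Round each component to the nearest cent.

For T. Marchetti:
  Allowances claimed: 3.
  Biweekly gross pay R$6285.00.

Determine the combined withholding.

State Income Tax: taxable = R$6285.00 − 3×R$330.00 = R$5295.00
  R$168.00 + 13.6% × (R$5295.00 − R$2800.00) = R$168.00 + 13.6% × R$2495.00 = R$507.32
Training Fund Levy: 6% × R$6285.00 = R$377.10
Unemployment Insurance: 7.11% × R$6285.00 = R$446.86
Total: R$507.32 + R$377.10 + R$446.86 = R$1331.28

R$1331.28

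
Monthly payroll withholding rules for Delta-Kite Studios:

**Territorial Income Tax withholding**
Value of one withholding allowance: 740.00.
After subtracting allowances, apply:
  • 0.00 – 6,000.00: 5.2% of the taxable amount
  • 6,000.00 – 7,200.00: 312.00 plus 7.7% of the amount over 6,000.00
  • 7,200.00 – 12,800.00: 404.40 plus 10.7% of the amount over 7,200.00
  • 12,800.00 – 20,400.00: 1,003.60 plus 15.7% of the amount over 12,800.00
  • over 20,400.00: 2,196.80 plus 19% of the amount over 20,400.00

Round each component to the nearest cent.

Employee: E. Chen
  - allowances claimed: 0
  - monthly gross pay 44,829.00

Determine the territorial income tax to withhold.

Territorial Income Tax: taxable = 44,829.00
  2,196.80 + 19% × (44,829.00 − 20,400.00) = 2,196.80 + 19% × 24,429.00 = 6,838.31

6,838.31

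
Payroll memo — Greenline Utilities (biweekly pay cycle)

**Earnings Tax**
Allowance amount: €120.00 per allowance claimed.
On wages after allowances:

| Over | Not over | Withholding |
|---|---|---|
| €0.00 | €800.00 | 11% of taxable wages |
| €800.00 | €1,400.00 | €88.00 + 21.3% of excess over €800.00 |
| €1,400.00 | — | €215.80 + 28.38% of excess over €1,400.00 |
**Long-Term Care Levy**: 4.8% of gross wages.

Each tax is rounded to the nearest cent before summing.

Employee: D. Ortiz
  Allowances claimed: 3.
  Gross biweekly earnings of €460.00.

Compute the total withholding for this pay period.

€33.08

Earnings Tax: taxable = €460.00 − 3×€120.00 = €100.00
  11% × €100.00 = €11.00
Long-Term Care Levy: 4.8% × €460.00 = €22.08
Total: €11.00 + €22.08 = €33.08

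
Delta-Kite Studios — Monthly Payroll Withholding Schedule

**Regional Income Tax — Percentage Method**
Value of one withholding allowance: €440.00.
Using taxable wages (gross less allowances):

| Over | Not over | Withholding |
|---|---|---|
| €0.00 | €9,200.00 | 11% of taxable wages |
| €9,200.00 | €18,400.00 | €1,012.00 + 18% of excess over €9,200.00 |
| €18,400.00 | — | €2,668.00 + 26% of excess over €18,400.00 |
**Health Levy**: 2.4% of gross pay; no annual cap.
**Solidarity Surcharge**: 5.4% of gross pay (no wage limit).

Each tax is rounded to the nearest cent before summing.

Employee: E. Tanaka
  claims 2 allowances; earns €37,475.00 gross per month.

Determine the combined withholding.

Regional Income Tax: taxable = €37,475.00 − 2×€440.00 = €36,595.00
  €2,668.00 + 26% × (€36,595.00 − €18,400.00) = €2,668.00 + 26% × €18,195.00 = €7,398.70
Health Levy: 2.4% × €37,475.00 = €899.40
Solidarity Surcharge: 5.4% × €37,475.00 = €2,023.65
Total: €7,398.70 + €899.40 + €2,023.65 = €10,321.75

€10,321.75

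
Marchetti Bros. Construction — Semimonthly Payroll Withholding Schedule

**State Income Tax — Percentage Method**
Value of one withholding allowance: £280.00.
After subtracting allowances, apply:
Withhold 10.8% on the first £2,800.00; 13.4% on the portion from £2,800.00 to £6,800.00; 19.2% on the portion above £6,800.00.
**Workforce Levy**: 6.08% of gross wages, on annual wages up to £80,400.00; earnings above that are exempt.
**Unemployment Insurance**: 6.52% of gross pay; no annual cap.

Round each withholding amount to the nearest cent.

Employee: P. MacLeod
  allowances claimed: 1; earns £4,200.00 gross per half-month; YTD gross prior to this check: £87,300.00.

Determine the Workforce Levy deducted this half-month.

£0.00

Workforce Levy: YTD £87,300.00 ≥ cap £80,400.00 → £0.00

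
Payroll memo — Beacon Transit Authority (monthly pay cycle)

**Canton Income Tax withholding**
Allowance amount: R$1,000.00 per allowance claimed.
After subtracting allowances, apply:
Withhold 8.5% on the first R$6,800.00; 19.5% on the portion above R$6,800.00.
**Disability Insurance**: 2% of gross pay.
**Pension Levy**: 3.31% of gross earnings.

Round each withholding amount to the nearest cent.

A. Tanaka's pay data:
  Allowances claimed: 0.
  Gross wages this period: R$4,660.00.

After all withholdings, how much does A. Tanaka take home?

R$4,016.45

Canton Income Tax: taxable = R$4,660.00
  8.5% × R$4,660.00 = R$396.10
Disability Insurance: 2% × R$4,660.00 = R$93.20
Pension Levy: 3.31% × R$4,660.00 = R$154.25
Total withheld: R$396.10 + R$93.20 + R$154.25 = R$643.55
Net pay: R$4,660.00 − R$643.55 = R$4,016.45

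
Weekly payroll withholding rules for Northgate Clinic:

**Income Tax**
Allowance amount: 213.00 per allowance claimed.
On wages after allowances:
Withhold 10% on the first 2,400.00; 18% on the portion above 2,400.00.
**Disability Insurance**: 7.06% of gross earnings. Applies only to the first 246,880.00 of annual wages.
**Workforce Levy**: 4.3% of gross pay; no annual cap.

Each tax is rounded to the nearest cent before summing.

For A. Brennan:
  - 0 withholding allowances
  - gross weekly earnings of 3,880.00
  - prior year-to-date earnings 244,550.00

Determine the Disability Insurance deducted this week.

Disability Insurance: cap 246,880.00 − YTD 244,550.00 = 2,330.00 subject; 7.06% × 2,330.00 = 164.50

164.50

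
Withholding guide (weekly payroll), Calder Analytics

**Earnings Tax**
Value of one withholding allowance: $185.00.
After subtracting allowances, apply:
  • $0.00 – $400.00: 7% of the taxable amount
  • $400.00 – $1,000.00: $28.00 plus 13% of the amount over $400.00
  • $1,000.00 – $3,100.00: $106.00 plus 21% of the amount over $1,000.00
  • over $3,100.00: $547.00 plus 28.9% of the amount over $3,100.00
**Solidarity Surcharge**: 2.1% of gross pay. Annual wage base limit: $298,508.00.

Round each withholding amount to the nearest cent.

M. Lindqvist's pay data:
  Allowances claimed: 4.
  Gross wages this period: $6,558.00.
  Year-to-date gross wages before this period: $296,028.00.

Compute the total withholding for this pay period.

$1,384.58

Earnings Tax: taxable = $6,558.00 − 4×$185.00 = $5,818.00
  $547.00 + 28.9% × ($5,818.00 − $3,100.00) = $547.00 + 28.9% × $2,718.00 = $1,332.50
Solidarity Surcharge: cap $298,508.00 − YTD $296,028.00 = $2,480.00 subject; 2.1% × $2,480.00 = $52.08
Total: $1,332.50 + $52.08 = $1,384.58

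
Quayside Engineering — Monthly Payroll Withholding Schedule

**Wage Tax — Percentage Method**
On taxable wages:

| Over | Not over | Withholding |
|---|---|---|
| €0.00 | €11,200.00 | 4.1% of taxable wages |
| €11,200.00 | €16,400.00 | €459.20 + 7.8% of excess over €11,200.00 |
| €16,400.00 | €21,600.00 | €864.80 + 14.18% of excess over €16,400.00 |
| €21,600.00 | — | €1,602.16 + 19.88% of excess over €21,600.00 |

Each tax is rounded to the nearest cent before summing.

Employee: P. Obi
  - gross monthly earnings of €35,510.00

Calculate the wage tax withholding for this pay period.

€4,367.47

Wage Tax: taxable = €35,510.00
  €1,602.16 + 19.88% × (€35,510.00 − €21,600.00) = €1,602.16 + 19.88% × €13,910.00 = €4,367.47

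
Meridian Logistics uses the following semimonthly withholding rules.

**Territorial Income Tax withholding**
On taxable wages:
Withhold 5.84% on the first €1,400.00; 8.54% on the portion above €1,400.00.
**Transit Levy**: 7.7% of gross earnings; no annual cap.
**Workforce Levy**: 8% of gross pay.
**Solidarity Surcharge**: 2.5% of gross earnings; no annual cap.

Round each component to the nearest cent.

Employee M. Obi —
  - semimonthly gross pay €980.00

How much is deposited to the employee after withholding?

Territorial Income Tax: taxable = €980.00
  5.84% × €980.00 = €57.23
Transit Levy: 7.7% × €980.00 = €75.46
Workforce Levy: 8% × €980.00 = €78.40
Solidarity Surcharge: 2.5% × €980.00 = €24.50
Total withheld: €57.23 + €75.46 + €78.40 + €24.50 = €235.59
Net pay: €980.00 − €235.59 = €744.41

€744.41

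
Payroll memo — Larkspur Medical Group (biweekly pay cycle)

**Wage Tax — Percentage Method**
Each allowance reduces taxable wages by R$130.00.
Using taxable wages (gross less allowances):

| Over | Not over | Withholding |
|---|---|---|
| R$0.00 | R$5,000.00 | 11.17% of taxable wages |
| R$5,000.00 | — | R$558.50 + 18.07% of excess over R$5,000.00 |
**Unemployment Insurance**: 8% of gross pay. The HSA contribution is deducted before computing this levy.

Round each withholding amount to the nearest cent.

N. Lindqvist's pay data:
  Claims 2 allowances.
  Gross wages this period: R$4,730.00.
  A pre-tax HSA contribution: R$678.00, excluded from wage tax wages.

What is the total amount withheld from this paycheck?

Wage Tax: taxable = R$4,730.00 − R$678.00 − 2×R$130.00 = R$3,792.00
  11.17% × R$3,792.00 = R$423.57
Unemployment Insurance: 8% × R$4,052.00 = R$324.16
Total: R$423.57 + R$324.16 = R$747.73

R$747.73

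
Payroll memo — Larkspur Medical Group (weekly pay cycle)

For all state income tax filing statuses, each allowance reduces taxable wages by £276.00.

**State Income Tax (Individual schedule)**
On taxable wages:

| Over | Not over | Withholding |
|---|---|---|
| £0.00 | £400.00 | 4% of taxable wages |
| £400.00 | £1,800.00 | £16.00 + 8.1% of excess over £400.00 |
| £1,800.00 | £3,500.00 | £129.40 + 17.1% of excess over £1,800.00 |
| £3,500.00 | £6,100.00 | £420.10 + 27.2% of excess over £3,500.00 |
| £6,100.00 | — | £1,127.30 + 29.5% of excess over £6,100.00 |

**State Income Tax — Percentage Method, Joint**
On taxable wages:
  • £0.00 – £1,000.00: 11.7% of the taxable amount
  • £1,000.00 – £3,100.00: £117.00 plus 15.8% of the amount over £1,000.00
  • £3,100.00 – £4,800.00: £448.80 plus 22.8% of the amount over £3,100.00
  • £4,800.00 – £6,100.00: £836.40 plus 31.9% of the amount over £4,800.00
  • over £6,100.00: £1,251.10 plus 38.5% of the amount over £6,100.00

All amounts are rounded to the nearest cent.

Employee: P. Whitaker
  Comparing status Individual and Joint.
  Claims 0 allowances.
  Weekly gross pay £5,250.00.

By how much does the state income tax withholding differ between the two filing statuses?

State Income Tax (Individual): taxable = £5,250.00
  £420.10 + 27.2% × (£5,250.00 − £3,500.00) = £420.10 + 27.2% × £1,750.00 = £896.10
State Income Tax (Joint): taxable = £5,250.00
  £836.40 + 31.9% × (£5,250.00 − £4,800.00) = £836.40 + 31.9% × £450.00 = £979.95
Difference: |£896.10 − £979.95| = £83.85 (higher under Joint)

£83.85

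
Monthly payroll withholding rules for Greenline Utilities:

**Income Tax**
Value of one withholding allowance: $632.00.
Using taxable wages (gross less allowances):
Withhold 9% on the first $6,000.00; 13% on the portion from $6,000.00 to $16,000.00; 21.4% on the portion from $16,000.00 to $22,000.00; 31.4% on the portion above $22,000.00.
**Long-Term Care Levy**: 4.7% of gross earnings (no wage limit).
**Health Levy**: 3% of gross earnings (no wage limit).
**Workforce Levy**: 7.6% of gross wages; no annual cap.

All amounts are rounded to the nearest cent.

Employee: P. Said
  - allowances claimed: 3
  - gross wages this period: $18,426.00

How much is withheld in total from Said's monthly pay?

Income Tax: taxable = $18,426.00 − 3×$632.00 = $16,530.00
  $1,840.00 + 21.4% × ($16,530.00 − $16,000.00) = $1,840.00 + 21.4% × $530.00 = $1,953.42
Long-Term Care Levy: 4.7% × $18,426.00 = $866.02
Health Levy: 3% × $18,426.00 = $552.78
Workforce Levy: 7.6% × $18,426.00 = $1,400.38
Total: $1,953.42 + $866.02 + $552.78 + $1,400.38 = $4,772.60

$4,772.60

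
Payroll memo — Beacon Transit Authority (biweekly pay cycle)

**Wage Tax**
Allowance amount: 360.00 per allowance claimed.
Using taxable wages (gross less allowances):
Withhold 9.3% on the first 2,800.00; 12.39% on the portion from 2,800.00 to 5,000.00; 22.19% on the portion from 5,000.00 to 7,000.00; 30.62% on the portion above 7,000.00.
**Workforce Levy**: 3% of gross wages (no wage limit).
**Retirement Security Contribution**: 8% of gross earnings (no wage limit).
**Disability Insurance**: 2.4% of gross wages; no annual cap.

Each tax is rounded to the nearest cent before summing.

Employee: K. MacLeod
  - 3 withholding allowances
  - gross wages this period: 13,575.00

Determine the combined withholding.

4,478.40

Wage Tax: taxable = 13,575.00 − 3×360.00 = 12,495.00
  976.78 + 30.62% × (12,495.00 − 7,000.00) = 976.78 + 30.62% × 5,495.00 = 2,659.35
Workforce Levy: 3% × 13,575.00 = 407.25
Retirement Security Contribution: 8% × 13,575.00 = 1,086.00
Disability Insurance: 2.4% × 13,575.00 = 325.80
Total: 2,659.35 + 407.25 + 1,086.00 + 325.80 = 4,478.40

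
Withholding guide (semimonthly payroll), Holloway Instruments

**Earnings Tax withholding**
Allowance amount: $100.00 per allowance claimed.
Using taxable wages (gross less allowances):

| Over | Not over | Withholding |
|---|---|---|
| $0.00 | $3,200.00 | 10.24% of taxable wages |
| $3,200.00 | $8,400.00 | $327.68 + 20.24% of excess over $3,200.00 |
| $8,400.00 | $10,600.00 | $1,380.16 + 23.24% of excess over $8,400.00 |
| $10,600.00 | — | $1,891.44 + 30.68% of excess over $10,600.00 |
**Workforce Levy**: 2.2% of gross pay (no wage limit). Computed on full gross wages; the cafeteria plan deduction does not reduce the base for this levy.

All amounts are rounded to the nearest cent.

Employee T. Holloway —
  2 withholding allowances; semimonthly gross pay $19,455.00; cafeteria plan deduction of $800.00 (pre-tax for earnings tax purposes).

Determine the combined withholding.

Earnings Tax: taxable = $19,455.00 − $800.00 − 2×$100.00 = $18,455.00
  $1,891.44 + 30.68% × ($18,455.00 − $10,600.00) = $1,891.44 + 30.68% × $7,855.00 = $4,301.35
Workforce Levy: 2.2% × $19,455.00 = $428.01
Total: $4,301.35 + $428.01 = $4,729.36

$4,729.36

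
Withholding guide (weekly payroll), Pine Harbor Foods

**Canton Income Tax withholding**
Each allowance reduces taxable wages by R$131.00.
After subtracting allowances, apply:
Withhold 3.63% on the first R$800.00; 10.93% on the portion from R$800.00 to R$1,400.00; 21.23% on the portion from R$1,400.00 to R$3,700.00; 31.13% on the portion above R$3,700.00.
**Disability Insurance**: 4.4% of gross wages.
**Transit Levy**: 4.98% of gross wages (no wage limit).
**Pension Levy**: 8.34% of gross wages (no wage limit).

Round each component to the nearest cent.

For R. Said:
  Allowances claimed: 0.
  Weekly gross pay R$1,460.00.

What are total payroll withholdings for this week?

Canton Income Tax: taxable = R$1,460.00
  R$94.62 + 21.23% × (R$1,460.00 − R$1,400.00) = R$94.62 + 21.23% × R$60.00 = R$107.36
Disability Insurance: 4.4% × R$1,460.00 = R$64.24
Transit Levy: 4.98% × R$1,460.00 = R$72.71
Pension Levy: 8.34% × R$1,460.00 = R$121.76
Total: R$107.36 + R$64.24 + R$72.71 + R$121.76 = R$366.07

R$366.07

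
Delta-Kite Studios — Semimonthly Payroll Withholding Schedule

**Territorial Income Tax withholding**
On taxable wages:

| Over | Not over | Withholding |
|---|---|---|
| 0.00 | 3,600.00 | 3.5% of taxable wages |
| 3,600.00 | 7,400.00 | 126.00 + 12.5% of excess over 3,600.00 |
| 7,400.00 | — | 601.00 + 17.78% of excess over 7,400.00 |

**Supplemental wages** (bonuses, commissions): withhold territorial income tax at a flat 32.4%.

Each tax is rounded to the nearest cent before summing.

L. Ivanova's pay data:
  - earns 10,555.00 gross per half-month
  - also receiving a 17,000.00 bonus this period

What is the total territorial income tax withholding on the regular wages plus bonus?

Territorial Income Tax: taxable = 10,555.00
  601.00 + 17.78% × (10,555.00 − 7,400.00) = 601.00 + 17.78% × 3,155.00 = 1,161.96
Supplemental (32.4% flat on bonus): 32.4% × 17,000.00 = 5,508.00
Total territorial income tax: 1,161.96 + 5,508.00 = 6,669.96

6,669.96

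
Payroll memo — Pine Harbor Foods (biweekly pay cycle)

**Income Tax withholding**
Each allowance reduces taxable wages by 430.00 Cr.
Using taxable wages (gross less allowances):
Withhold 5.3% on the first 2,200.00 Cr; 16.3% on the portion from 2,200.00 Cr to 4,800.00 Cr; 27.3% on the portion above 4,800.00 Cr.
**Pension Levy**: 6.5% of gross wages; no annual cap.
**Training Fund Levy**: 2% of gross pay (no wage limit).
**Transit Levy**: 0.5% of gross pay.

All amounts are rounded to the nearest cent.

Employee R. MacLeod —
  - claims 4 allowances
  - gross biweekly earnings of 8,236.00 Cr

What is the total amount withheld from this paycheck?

1,750.11 Cr

Income Tax: taxable = 8,236.00 Cr − 4×430.00 Cr = 6,516.00 Cr
  540.40 Cr + 27.3% × (6,516.00 Cr − 4,800.00 Cr) = 540.40 Cr + 27.3% × 1,716.00 Cr = 1,008.87 Cr
Pension Levy: 6.5% × 8,236.00 Cr = 535.34 Cr
Training Fund Levy: 2% × 8,236.00 Cr = 164.72 Cr
Transit Levy: 0.5% × 8,236.00 Cr = 41.18 Cr
Total: 1,008.87 Cr + 535.34 Cr + 164.72 Cr + 41.18 Cr = 1,750.11 Cr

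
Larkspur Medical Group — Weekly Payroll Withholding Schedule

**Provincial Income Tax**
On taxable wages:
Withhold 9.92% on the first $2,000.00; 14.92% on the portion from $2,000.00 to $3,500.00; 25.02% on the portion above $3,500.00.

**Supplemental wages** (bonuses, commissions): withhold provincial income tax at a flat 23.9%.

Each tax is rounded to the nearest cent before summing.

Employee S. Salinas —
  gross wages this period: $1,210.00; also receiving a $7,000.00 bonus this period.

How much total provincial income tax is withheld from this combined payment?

$1,793.03

Provincial Income Tax: taxable = $1,210.00
  9.92% × $1,210.00 = $120.03
Supplemental (23.9% flat on bonus): 23.9% × $7,000.00 = $1,673.00
Total provincial income tax: $120.03 + $1,673.00 = $1,793.03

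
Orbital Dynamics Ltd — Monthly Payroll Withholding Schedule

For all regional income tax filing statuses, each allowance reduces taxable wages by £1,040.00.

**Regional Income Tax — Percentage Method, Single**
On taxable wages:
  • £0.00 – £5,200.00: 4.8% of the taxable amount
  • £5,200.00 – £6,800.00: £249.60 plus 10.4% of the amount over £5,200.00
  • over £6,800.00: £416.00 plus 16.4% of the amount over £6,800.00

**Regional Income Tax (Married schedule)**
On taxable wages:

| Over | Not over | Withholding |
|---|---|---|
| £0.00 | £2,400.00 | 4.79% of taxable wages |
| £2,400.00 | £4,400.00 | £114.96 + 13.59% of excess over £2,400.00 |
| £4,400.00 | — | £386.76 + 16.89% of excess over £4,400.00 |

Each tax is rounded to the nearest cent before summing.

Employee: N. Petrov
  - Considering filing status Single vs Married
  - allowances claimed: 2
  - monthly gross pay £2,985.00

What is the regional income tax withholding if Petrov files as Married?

Regional Income Tax (Married): taxable = £2,985.00 − 2×£1,040.00 = £905.00
  4.79% × £905.00 = £43.35

£43.35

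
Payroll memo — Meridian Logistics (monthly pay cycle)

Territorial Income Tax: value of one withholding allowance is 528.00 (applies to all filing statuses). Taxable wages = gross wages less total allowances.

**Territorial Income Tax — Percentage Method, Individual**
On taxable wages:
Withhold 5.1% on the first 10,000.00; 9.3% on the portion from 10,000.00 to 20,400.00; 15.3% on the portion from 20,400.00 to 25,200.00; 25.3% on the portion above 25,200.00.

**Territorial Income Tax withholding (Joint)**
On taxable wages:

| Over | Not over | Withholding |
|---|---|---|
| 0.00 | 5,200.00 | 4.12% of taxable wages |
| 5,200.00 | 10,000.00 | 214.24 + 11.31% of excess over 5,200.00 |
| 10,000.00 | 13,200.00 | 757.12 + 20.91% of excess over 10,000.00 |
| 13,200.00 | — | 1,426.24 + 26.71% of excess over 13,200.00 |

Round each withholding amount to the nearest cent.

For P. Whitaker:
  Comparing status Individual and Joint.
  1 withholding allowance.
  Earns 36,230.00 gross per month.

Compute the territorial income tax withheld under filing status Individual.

4,868.61

Territorial Income Tax (Individual): taxable = 36,230.00 − 1×528.00 = 35,702.00
  2,211.60 + 25.3% × (35,702.00 − 25,200.00) = 2,211.60 + 25.3% × 10,502.00 = 4,868.61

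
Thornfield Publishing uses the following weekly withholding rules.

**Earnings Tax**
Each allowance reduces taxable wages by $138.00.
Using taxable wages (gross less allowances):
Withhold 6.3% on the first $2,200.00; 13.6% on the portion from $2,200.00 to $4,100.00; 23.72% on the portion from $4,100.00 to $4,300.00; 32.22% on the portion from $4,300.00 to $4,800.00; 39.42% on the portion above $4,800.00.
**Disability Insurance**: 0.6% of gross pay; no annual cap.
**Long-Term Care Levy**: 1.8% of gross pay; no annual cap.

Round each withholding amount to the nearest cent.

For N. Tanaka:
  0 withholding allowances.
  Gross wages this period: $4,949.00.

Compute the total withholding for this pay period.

Earnings Tax: taxable = $4,949.00
  $605.54 + 39.42% × ($4,949.00 − $4,800.00) = $605.54 + 39.42% × $149.00 = $664.28
Disability Insurance: 0.6% × $4,949.00 = $29.69
Long-Term Care Levy: 1.8% × $4,949.00 = $89.08
Total: $664.28 + $29.69 + $89.08 = $783.05

$783.05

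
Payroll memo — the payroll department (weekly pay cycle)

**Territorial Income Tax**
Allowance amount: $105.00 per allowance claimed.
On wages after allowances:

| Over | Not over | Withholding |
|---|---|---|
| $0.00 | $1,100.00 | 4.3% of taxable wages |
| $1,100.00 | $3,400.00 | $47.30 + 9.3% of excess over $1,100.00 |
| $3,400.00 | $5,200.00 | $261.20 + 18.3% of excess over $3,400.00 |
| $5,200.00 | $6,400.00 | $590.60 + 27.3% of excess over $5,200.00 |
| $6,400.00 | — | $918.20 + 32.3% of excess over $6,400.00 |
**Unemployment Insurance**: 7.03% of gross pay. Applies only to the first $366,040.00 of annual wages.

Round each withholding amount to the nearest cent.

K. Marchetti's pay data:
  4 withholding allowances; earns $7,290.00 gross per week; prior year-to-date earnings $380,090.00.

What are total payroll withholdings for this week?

$1,070.01

Territorial Income Tax: taxable = $7,290.00 − 4×$105.00 = $6,870.00
  $918.20 + 32.3% × ($6,870.00 − $6,400.00) = $918.20 + 32.3% × $470.00 = $1,070.01
Unemployment Insurance: YTD $380,090.00 ≥ cap $366,040.00 → $0.00
Total: $1,070.01 + $0.00 = $1,070.01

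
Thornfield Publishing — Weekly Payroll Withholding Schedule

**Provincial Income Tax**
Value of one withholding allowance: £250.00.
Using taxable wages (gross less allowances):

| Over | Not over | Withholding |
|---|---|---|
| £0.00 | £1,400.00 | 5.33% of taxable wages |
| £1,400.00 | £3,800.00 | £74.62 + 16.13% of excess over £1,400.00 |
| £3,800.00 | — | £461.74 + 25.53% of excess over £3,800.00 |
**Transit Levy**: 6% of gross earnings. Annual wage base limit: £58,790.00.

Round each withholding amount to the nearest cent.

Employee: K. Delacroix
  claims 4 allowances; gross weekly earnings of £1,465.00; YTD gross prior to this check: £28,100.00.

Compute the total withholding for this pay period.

Provincial Income Tax: taxable = £1,465.00 − 4×£250.00 = £465.00
  5.33% × £465.00 = £24.78
Transit Levy: 6% × £1,465.00 = £87.90
Total: £24.78 + £87.90 = £112.68

£112.68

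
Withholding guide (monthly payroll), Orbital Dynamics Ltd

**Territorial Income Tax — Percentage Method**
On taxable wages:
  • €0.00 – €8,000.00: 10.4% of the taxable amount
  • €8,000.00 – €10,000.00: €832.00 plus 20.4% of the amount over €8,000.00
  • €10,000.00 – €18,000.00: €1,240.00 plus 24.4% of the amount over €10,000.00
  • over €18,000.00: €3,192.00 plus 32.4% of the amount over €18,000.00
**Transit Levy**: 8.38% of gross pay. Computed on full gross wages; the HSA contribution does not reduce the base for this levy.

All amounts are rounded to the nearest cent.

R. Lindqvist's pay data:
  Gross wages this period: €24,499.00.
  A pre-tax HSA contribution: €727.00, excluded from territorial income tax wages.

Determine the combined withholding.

€7,115.15

Territorial Income Tax: taxable = €24,499.00 − €727.00 = €23,772.00
  €3,192.00 + 32.4% × (€23,772.00 − €18,000.00) = €3,192.00 + 32.4% × €5,772.00 = €5,062.13
Transit Levy: 8.38% × €24,499.00 = €2,053.02
Total: €5,062.13 + €2,053.02 = €7,115.15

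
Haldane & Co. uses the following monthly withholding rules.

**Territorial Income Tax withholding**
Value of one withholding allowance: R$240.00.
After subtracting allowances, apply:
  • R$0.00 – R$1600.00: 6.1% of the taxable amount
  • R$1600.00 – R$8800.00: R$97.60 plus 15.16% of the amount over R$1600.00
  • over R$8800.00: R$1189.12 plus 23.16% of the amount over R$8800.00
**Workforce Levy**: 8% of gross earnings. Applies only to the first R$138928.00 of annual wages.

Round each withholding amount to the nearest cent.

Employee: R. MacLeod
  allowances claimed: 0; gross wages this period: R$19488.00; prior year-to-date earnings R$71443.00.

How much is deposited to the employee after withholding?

R$14264.50

Territorial Income Tax: taxable = R$19488.00
  R$1189.12 + 23.16% × (R$19488.00 − R$8800.00) = R$1189.12 + 23.16% × R$10688.00 = R$3664.46
Workforce Levy: 8% × R$19488.00 = R$1559.04
Total withheld: R$3664.46 + R$1559.04 = R$5223.50
Net pay: R$19488.00 − R$5223.50 = R$14264.50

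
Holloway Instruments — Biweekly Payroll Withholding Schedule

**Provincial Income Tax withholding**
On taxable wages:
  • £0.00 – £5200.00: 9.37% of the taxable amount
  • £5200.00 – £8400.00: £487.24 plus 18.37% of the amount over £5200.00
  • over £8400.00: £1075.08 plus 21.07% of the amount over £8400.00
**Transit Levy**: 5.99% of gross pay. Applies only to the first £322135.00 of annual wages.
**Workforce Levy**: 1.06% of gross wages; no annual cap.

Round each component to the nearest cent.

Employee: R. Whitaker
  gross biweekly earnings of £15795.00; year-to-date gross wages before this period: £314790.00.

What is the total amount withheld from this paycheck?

£3240.61

Provincial Income Tax: taxable = £15795.00
  £1075.08 + 21.07% × (£15795.00 − £8400.00) = £1075.08 + 21.07% × £7395.00 = £2633.21
Transit Levy: cap £322135.00 − YTD £314790.00 = £7345.00 subject; 5.99% × £7345.00 = £439.97
Workforce Levy: 1.06% × £15795.00 = £167.43
Total: £2633.21 + £439.97 + £167.43 = £3240.61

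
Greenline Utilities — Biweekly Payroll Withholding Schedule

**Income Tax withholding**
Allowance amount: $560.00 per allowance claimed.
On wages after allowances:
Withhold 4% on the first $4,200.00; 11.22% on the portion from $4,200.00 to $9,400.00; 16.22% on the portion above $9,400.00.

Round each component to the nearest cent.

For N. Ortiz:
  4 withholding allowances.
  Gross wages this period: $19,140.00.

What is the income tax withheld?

Income Tax: taxable = $19,140.00 − 4×$560.00 = $16,900.00
  $751.44 + 16.22% × ($16,900.00 − $9,400.00) = $751.44 + 16.22% × $7,500.00 = $1,967.94

$1,967.94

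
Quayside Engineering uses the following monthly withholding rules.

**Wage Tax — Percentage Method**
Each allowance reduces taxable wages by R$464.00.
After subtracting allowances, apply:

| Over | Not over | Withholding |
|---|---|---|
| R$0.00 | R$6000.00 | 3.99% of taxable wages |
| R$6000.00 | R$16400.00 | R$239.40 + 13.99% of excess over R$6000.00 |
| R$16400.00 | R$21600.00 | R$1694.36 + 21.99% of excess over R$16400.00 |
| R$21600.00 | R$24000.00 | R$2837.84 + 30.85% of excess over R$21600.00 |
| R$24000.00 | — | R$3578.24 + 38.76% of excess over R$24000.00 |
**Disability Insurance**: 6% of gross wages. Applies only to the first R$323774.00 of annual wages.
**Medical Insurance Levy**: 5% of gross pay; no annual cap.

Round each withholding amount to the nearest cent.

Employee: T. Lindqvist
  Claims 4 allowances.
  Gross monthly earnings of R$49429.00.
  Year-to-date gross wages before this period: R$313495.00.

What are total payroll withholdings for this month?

Wage Tax: taxable = R$49429.00 − 4×R$464.00 = R$47573.00
  R$3578.24 + 38.76% × (R$47573.00 − R$24000.00) = R$3578.24 + 38.76% × R$23573.00 = R$12715.13
Disability Insurance: cap R$323774.00 − YTD R$313495.00 = R$10279.00 subject; 6% × R$10279.00 = R$616.74
Medical Insurance Levy: 5% × R$49429.00 = R$2471.45
Total: R$12715.13 + R$616.74 + R$2471.45 = R$15803.32

R$15803.32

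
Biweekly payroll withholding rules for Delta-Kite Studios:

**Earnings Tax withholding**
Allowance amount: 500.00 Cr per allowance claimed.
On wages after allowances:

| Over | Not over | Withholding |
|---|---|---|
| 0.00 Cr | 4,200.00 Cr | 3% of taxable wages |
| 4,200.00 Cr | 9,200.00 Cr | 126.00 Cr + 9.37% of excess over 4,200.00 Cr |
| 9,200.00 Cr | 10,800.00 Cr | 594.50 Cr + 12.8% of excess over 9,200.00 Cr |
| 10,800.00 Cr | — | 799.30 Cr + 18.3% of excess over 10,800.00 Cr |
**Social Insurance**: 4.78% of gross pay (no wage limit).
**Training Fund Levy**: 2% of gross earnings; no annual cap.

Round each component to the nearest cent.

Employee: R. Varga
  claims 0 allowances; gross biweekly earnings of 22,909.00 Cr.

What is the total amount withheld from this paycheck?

4,568.48 Cr

Earnings Tax: taxable = 22,909.00 Cr
  799.30 Cr + 18.3% × (22,909.00 Cr − 10,800.00 Cr) = 799.30 Cr + 18.3% × 12,109.00 Cr = 3,015.25 Cr
Social Insurance: 4.78% × 22,909.00 Cr = 1,095.05 Cr
Training Fund Levy: 2% × 22,909.00 Cr = 458.18 Cr
Total: 3,015.25 Cr + 1,095.05 Cr + 458.18 Cr = 4,568.48 Cr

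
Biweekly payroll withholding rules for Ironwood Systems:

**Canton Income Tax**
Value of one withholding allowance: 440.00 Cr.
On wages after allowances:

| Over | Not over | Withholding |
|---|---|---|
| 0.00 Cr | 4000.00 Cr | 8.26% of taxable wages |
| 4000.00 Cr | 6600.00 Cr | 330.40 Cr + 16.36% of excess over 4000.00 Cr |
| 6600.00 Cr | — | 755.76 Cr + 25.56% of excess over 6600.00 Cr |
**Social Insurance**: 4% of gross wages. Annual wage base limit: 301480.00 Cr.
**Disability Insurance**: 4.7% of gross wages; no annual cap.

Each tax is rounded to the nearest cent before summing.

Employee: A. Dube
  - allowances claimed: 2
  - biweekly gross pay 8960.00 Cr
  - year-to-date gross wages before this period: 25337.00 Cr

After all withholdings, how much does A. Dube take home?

7046.43 Cr

Canton Income Tax: taxable = 8960.00 Cr − 2×440.00 Cr = 8080.00 Cr
  755.76 Cr + 25.56% × (8080.00 Cr − 6600.00 Cr) = 755.76 Cr + 25.56% × 1480.00 Cr = 1134.05 Cr
Social Insurance: 4% × 8960.00 Cr = 358.40 Cr
Disability Insurance: 4.7% × 8960.00 Cr = 421.12 Cr
Total withheld: 1134.05 Cr + 358.40 Cr + 421.12 Cr = 1913.57 Cr
Net pay: 8960.00 Cr − 1913.57 Cr = 7046.43 Cr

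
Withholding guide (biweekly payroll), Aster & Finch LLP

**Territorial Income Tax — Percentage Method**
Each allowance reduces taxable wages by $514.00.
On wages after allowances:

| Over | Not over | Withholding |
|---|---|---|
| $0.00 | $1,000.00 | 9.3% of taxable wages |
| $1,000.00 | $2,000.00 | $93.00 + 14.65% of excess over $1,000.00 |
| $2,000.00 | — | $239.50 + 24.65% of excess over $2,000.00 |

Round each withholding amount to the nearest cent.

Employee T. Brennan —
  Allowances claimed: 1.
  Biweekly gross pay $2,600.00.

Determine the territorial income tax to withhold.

$260.70

Territorial Income Tax: taxable = $2,600.00 − 1×$514.00 = $2,086.00
  $239.50 + 24.65% × ($2,086.00 − $2,000.00) = $239.50 + 24.65% × $86.00 = $260.70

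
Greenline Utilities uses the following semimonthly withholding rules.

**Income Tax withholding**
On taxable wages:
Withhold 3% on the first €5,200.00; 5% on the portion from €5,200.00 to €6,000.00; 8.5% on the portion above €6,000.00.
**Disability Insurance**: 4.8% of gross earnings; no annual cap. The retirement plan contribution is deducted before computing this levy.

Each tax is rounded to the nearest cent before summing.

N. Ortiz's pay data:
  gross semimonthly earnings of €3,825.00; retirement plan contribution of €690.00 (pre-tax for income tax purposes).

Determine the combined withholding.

€244.53

Income Tax: taxable = €3,825.00 − €690.00 = €3,135.00
  3% × €3,135.00 = €94.05
Disability Insurance: 4.8% × €3,135.00 = €150.48
Total: €94.05 + €150.48 = €244.53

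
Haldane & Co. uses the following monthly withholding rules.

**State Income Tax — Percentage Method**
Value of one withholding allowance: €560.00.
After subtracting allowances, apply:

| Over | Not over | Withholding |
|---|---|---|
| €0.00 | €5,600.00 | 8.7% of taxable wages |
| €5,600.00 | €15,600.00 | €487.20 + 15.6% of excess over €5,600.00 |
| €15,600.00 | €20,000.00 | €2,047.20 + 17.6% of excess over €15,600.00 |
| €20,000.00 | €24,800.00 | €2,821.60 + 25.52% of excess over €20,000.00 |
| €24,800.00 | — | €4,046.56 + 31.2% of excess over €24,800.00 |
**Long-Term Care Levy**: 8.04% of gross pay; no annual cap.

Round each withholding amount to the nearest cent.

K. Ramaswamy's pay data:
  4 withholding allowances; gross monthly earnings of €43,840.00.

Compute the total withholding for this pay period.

€12,812.90

State Income Tax: taxable = €43,840.00 − 4×€560.00 = €41,600.00
  €4,046.56 + 31.2% × (€41,600.00 − €24,800.00) = €4,046.56 + 31.2% × €16,800.00 = €9,288.16
Long-Term Care Levy: 8.04% × €43,840.00 = €3,524.74
Total: €9,288.16 + €3,524.74 = €12,812.90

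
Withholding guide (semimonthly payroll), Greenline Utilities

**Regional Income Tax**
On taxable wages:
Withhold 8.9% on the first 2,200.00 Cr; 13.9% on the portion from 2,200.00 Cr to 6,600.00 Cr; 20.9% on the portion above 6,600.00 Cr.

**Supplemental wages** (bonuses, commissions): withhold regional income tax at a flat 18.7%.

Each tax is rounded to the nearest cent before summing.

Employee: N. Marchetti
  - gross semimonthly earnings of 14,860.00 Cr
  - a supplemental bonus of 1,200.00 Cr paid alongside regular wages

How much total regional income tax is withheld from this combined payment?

Regional Income Tax: taxable = 14,860.00 Cr
  807.40 Cr + 20.9% × (14,860.00 Cr − 6,600.00 Cr) = 807.40 Cr + 20.9% × 8,260.00 Cr = 2,533.74 Cr
Supplemental (18.7% flat on bonus): 18.7% × 1,200.00 Cr = 224.40 Cr
Total regional income tax: 2,533.74 Cr + 224.40 Cr = 2,758.14 Cr

2,758.14 Cr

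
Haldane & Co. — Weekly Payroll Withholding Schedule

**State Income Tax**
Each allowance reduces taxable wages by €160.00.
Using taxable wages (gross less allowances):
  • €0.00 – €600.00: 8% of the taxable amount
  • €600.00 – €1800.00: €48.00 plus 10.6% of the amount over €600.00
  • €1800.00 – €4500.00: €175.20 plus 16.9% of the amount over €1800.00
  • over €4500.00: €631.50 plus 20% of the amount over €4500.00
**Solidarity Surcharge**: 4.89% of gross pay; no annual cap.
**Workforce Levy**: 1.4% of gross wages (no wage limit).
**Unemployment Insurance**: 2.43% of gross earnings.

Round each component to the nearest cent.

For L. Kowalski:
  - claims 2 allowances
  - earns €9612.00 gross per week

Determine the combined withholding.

State Income Tax: taxable = €9612.00 − 2×€160.00 = €9292.00
  €631.50 + 20% × (€9292.00 − €4500.00) = €631.50 + 20% × €4792.00 = €1589.90
Solidarity Surcharge: 4.89% × €9612.00 = €470.03
Workforce Levy: 1.4% × €9612.00 = €134.57
Unemployment Insurance: 2.43% × €9612.00 = €233.57
Total: €1589.90 + €470.03 + €134.57 + €233.57 = €2428.07

€2428.07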